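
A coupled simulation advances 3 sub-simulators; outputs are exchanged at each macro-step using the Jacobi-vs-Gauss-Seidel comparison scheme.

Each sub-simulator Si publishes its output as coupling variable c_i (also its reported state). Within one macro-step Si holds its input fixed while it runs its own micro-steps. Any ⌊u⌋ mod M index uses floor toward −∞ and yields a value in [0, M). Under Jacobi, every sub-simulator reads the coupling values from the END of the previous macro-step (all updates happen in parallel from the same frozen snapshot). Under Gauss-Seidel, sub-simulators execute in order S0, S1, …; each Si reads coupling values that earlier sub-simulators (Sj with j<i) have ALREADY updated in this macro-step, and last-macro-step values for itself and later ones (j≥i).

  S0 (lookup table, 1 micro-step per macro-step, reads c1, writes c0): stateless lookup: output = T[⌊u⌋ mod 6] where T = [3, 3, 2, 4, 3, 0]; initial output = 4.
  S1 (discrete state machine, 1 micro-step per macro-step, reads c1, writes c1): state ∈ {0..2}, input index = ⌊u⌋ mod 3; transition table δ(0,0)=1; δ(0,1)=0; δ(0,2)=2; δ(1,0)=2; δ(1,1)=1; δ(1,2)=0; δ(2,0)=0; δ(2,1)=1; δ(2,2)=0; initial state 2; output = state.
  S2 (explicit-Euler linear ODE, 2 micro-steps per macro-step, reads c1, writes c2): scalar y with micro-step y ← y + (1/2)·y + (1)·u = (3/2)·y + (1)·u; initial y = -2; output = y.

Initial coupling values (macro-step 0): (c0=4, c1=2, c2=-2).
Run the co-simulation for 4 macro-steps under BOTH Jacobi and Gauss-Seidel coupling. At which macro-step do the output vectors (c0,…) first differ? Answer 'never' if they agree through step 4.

[Jacobi] macro 1: S0 reads c1=2 → after 1×micro: 2; S1 reads c1=2 → after 1×micro: 0; S2 reads c1=2 → after 2×micro: 1/2 ⇒ (c0=2, c1=0, c2=1/2)
[Jacobi] macro 2: S0 reads c1=0 → after 1×micro: 3; S1 reads c1=0 → after 1×micro: 1; S2 reads c1=0 → after 2×micro: 9/8 ⇒ (c0=3, c1=1, c2=9/8)
[Jacobi] macro 3: S0 reads c1=1 → after 1×micro: 3; S1 reads c1=1 → after 1×micro: 1; S2 reads c1=1 → after 2×micro: 161/32 ⇒ (c0=3, c1=1, c2=161/32)
[Jacobi] macro 4: S0 reads c1=1 → after 1×micro: 3; S1 reads c1=1 → after 1×micro: 1; S2 reads c1=1 → after 2×micro: 1769/128 ⇒ (c0=3, c1=1, c2=1769/128)
[Gauss-Seidel] macro 1: S0 reads c1=2 → after 1×micro: 2; S1 reads c1=2 → after 1×micro: 0; S2 reads c1=0 → after 2×micro: -9/2 ⇒ (c0=2, c1=0, c2=-9/2)
[Gauss-Seidel] macro 2: S0 reads c1=0 → after 1×micro: 3; S1 reads c1=0 → after 1×micro: 1; S2 reads c1=1 → after 2×micro: -61/8 ⇒ (c0=3, c1=1, c2=-61/8)
[Gauss-Seidel] macro 3: S0 reads c1=1 → after 1×micro: 3; S1 reads c1=1 → after 1×micro: 1; S2 reads c1=1 → after 2×micro: -469/32 ⇒ (c0=3, c1=1, c2=-469/32)
[Gauss-Seidel] macro 4: S0 reads c1=1 → after 1×micro: 3; S1 reads c1=1 → after 1×micro: 1; S2 reads c1=1 → after 2×micro: -3901/128 ⇒ (c0=3, c1=1, c2=-3901/128)

first divergence at macro-step: 1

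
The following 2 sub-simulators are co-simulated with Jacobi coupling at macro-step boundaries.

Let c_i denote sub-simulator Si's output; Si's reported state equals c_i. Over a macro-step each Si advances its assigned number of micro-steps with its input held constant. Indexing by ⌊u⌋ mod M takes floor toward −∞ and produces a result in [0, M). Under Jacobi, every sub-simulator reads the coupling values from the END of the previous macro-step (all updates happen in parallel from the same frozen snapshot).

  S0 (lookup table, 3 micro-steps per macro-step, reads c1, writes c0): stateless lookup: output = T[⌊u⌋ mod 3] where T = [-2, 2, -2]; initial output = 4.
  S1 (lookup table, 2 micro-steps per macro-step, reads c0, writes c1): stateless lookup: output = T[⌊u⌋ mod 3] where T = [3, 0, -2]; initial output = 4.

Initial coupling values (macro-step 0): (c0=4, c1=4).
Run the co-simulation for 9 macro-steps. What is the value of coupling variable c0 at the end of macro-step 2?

c0 at macro-step 2 = -2

macro 1: S0 reads c1=4 → after 3×micro: 2; S1 reads c0=4 → after 2×micro: 0 ⇒ (c0=2, c1=0)
macro 2: S0 reads c1=0 → after 3×micro: -2; S1 reads c0=2 → after 2×micro: -2 ⇒ (c0=-2, c1=-2)
macro 3: S0 reads c1=-2 → after 3×micro: 2; S1 reads c0=-2 → after 2×micro: 0 ⇒ (c0=2, c1=0)
macro 4: S0 reads c1=0 → after 3×micro: -2; S1 reads c0=2 → after 2×micro: -2 ⇒ (c0=-2, c1=-2)
macro 5: S0 reads c1=-2 → after 3×micro: 2; S1 reads c0=-2 → after 2×micro: 0 ⇒ (c0=2, c1=0)
macro 6: S0 reads c1=0 → after 3×micro: -2; S1 reads c0=2 → after 2×micro: -2 ⇒ (c0=-2, c1=-2)
macro 7: S0 reads c1=-2 → after 3×micro: 2; S1 reads c0=-2 → after 2×micro: 0 ⇒ (c0=2, c1=0)
macro 8: S0 reads c1=0 → after 3×micro: -2; S1 reads c0=2 → after 2×micro: -2 ⇒ (c0=-2, c1=-2)
macro 9: S0 reads c1=-2 → after 3×micro: 2; S1 reads c0=-2 → after 2×micro: 0 ⇒ (c0=2, c1=0)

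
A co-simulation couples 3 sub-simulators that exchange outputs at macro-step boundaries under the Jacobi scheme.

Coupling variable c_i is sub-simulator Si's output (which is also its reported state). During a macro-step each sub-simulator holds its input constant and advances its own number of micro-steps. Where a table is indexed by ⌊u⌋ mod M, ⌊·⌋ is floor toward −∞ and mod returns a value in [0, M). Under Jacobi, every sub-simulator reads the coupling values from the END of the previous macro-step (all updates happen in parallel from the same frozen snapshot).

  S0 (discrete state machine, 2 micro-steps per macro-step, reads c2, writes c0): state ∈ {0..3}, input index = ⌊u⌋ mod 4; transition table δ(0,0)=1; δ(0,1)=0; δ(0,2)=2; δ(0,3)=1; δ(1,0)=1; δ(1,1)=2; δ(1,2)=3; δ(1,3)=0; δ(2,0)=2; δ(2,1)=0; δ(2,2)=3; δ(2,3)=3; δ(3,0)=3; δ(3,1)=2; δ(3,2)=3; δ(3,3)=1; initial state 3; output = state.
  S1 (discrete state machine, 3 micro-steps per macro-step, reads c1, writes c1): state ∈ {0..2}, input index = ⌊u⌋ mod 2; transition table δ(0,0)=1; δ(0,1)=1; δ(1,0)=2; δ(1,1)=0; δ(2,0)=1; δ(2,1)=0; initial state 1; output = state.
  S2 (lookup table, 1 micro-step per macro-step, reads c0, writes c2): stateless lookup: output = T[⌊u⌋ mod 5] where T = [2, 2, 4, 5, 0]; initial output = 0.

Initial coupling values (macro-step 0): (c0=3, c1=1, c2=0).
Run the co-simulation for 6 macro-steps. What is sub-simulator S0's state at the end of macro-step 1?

S0 state at macro-step 1 = 3

macro 1: S0 reads c2=0 → after 2×micro: 3; S1 reads c1=1 → after 3×micro: 0; S2 reads c0=3 → after 1×micro: 5 ⇒ (c0=3, c1=0, c2=5)
macro 2: S0 reads c2=5 → after 2×micro: 0; S1 reads c1=0 → after 3×micro: 1; S2 reads c0=3 → after 1×micro: 5 ⇒ (c0=0, c1=1, c2=5)
macro 3: S0 reads c2=5 → after 2×micro: 0; S1 reads c1=1 → after 3×micro: 0; S2 reads c0=0 → after 1×micro: 2 ⇒ (c0=0, c1=0, c2=2)
macro 4: S0 reads c2=2 → after 2×micro: 3; S1 reads c1=0 → after 3×micro: 1; S2 reads c0=0 → after 1×micro: 2 ⇒ (c0=3, c1=1, c2=2)
macro 5: S0 reads c2=2 → after 2×micro: 3; S1 reads c1=1 → after 3×micro: 0; S2 reads c0=3 → after 1×micro: 5 ⇒ (c0=3, c1=0, c2=5)
macro 6: S0 reads c2=5 → after 2×micro: 0; S1 reads c1=0 → after 3×micro: 1; S2 reads c0=3 → after 1×micro: 5 ⇒ (c0=0, c1=1, c2=5)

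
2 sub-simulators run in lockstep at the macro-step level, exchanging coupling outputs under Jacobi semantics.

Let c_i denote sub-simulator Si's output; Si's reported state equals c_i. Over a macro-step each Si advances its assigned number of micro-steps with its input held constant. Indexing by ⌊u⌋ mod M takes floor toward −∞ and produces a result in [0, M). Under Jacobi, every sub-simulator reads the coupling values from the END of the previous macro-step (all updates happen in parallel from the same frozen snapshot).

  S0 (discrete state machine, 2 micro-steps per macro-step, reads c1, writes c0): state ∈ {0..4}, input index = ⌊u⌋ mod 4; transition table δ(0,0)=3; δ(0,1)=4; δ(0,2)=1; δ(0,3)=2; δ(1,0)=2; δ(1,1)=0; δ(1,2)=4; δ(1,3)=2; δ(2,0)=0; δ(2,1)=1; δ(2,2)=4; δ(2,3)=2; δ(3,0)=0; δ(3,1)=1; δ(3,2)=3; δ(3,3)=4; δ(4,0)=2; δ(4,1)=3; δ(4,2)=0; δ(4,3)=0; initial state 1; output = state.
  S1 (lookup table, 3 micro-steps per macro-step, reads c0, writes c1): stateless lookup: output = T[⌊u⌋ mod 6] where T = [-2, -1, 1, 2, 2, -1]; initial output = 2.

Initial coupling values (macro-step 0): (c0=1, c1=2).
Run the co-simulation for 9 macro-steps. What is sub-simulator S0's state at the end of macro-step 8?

macro 1: S0 reads c1=2 → after 2×micro: 0; S1 reads c0=1 → after 3×micro: -1 ⇒ (c0=0, c1=-1)
macro 2: S0 reads c1=-1 → after 2×micro: 2; S1 reads c0=0 → after 3×micro: -2 ⇒ (c0=2, c1=-2)
macro 3: S0 reads c1=-2 → after 2×micro: 0; S1 reads c0=2 → after 3×micro: 1 ⇒ (c0=0, c1=1)
macro 4: S0 reads c1=1 → after 2×micro: 3; S1 reads c0=0 → after 3×micro: -2 ⇒ (c0=3, c1=-2)
macro 5: S0 reads c1=-2 → after 2×micro: 3; S1 reads c0=3 → after 3×micro: 2 ⇒ (c0=3, c1=2)
macro 6: S0 reads c1=2 → after 2×micro: 3; S1 reads c0=3 → after 3×micro: 2 ⇒ (c0=3, c1=2)
macro 7: S0 reads c1=2 → after 2×micro: 3; S1 reads c0=3 → after 3×micro: 2 ⇒ (c0=3, c1=2)
macro 8: S0 reads c1=2 → after 2×micro: 3; S1 reads c0=3 → after 3×micro: 2 ⇒ (c0=3, c1=2)
macro 9: S0 reads c1=2 → after 2×micro: 3; S1 reads c0=3 → after 3×micro: 2 ⇒ (c0=3, c1=2)

S0 state at macro-step 8 = 3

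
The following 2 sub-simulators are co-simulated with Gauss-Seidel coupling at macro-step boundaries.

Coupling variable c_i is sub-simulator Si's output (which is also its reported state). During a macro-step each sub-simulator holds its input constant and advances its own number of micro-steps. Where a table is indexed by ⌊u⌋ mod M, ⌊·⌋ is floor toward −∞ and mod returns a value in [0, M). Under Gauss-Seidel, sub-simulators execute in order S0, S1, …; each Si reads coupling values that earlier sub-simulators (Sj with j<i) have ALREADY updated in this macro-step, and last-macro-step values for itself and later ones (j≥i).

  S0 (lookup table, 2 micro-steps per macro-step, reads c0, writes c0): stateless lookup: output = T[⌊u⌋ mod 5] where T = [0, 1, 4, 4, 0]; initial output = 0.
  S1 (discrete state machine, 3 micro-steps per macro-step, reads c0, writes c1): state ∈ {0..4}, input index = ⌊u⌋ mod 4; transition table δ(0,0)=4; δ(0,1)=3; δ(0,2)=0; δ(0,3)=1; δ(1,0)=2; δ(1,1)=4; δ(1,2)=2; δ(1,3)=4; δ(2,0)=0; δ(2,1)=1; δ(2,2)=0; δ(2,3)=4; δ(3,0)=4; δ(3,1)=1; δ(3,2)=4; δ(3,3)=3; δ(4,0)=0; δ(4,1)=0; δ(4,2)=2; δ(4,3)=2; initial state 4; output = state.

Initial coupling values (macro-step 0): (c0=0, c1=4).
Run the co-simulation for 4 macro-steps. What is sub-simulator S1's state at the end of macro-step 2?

macro 1: S0 reads c0=0 → after 2×micro: 0; S1 reads c0=0 → after 3×micro: 0 ⇒ (c0=0, c1=0)
macro 2: S0 reads c0=0 → after 2×micro: 0; S1 reads c0=0 → after 3×micro: 4 ⇒ (c0=0, c1=4)
macro 3: S0 reads c0=0 → after 2×micro: 0; S1 reads c0=0 → after 3×micro: 0 ⇒ (c0=0, c1=0)
macro 4: S0 reads c0=0 → after 2×micro: 0; S1 reads c0=0 → after 3×micro: 4 ⇒ (c0=0, c1=4)

S1 state at macro-step 2 = 4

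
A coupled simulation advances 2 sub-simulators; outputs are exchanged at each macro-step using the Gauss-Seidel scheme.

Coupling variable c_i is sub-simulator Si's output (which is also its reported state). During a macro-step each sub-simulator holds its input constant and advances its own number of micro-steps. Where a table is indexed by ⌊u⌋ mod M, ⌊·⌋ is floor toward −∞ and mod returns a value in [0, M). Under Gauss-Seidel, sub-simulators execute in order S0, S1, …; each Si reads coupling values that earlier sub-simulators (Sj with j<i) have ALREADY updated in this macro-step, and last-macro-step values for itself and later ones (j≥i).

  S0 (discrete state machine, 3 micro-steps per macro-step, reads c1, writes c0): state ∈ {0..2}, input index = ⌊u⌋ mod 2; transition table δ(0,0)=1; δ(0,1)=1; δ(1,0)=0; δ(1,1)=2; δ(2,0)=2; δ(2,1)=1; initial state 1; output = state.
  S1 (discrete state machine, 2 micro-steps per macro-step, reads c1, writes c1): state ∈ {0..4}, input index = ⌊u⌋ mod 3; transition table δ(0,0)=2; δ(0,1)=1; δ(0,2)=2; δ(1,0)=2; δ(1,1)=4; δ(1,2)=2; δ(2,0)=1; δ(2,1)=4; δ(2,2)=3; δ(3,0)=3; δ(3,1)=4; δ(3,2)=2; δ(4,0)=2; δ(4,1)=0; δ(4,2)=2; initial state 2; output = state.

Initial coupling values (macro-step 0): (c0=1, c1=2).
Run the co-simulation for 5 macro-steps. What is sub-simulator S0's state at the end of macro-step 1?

S0 state at macro-step 1 = 0

macro 1: S0 reads c1=2 → after 3×micro: 0; S1 reads c1=2 → after 2×micro: 2 ⇒ (c0=0, c1=2)
macro 2: S0 reads c1=2 → after 3×micro: 1; S1 reads c1=2 → after 2×micro: 2 ⇒ (c0=1, c1=2)
macro 3: S0 reads c1=2 → after 3×micro: 0; S1 reads c1=2 → after 2×micro: 2 ⇒ (c0=0, c1=2)
macro 4: S0 reads c1=2 → after 3×micro: 1; S1 reads c1=2 → after 2×micro: 2 ⇒ (c0=1, c1=2)
macro 5: S0 reads c1=2 → after 3×micro: 0; S1 reads c1=2 → after 2×micro: 2 ⇒ (c0=0, c1=2)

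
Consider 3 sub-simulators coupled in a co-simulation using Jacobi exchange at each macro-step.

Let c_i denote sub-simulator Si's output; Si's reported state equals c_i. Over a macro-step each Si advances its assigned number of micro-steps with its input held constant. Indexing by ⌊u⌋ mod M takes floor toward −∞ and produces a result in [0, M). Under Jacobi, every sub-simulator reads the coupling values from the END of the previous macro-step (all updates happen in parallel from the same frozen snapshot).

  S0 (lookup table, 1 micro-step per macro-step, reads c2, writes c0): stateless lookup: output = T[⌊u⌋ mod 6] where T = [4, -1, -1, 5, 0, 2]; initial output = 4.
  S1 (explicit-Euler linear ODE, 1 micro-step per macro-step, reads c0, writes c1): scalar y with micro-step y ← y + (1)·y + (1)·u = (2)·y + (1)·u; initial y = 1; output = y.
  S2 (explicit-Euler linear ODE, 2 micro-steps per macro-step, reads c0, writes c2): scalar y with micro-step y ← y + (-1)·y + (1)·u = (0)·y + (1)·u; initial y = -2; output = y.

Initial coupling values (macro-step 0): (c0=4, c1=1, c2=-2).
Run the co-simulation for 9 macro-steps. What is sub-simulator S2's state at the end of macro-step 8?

S2 state at macro-step 8 = 4

macro 1: S0 reads c2=-2 → after 1×micro: 0; S1 reads c0=4 → after 1×micro: 6; S2 reads c0=4 → after 2×micro: 4 ⇒ (c0=0, c1=6, c2=4)
macro 2: S0 reads c2=4 → after 1×micro: 0; S1 reads c0=0 → after 1×micro: 12; S2 reads c0=0 → after 2×micro: 0 ⇒ (c0=0, c1=12, c2=0)
macro 3: S0 reads c2=0 → after 1×micro: 4; S1 reads c0=0 → after 1×micro: 24; S2 reads c0=0 → after 2×micro: 0 ⇒ (c0=4, c1=24, c2=0)
macro 4: S0 reads c2=0 → after 1×micro: 4; S1 reads c0=4 → after 1×micro: 52; S2 reads c0=4 → after 2×micro: 4 ⇒ (c0=4, c1=52, c2=4)
macro 5: S0 reads c2=4 → after 1×micro: 0; S1 reads c0=4 → after 1×micro: 108; S2 reads c0=4 → after 2×micro: 4 ⇒ (c0=0, c1=108, c2=4)
macro 6: S0 reads c2=4 → after 1×micro: 0; S1 reads c0=0 → after 1×micro: 216; S2 reads c0=0 → after 2×micro: 0 ⇒ (c0=0, c1=216, c2=0)
macro 7: S0 reads c2=0 → after 1×micro: 4; S1 reads c0=0 → after 1×micro: 432; S2 reads c0=0 → after 2×micro: 0 ⇒ (c0=4, c1=432, c2=0)
macro 8: S0 reads c2=0 → after 1×micro: 4; S1 reads c0=4 → after 1×micro: 868; S2 reads c0=4 → after 2×micro: 4 ⇒ (c0=4, c1=868, c2=4)
macro 9: S0 reads c2=4 → after 1×micro: 0; S1 reads c0=4 → after 1×micro: 1740; S2 reads c0=4 → after 2×micro: 4 ⇒ (c0=0, c1=1740, c2=4)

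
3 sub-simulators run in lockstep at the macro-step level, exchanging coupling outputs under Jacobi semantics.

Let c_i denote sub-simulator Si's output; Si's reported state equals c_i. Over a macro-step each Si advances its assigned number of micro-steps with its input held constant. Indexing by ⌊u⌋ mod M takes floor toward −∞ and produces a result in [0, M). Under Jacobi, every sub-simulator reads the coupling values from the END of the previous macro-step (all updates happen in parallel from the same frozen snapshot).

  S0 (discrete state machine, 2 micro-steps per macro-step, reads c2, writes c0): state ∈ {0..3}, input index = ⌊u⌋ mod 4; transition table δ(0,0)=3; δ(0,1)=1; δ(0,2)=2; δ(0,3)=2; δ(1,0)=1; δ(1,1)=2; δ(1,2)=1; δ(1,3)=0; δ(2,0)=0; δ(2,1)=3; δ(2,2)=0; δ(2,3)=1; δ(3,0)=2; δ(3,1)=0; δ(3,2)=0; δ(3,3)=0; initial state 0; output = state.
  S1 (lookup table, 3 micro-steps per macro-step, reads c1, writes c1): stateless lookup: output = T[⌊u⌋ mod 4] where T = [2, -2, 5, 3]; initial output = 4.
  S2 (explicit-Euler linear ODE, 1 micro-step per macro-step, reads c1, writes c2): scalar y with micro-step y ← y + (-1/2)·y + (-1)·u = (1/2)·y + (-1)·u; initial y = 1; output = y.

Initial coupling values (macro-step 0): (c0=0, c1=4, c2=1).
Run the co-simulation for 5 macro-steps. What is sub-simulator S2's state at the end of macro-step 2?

macro 1: S0 reads c2=1 → after 2×micro: 2; S1 reads c1=4 → after 3×micro: 2; S2 reads c1=4 → after 1×micro: -7/2 ⇒ (c0=2, c1=2, c2=-7/2)
macro 2: S0 reads c2=-7/2 → after 2×micro: 3; S1 reads c1=2 → after 3×micro: 5; S2 reads c1=2 → after 1×micro: -15/4 ⇒ (c0=3, c1=5, c2=-15/4)
macro 3: S0 reads c2=-15/4 → after 2×micro: 0; S1 reads c1=5 → after 3×micro: -2; S2 reads c1=5 → after 1×micro: -55/8 ⇒ (c0=0, c1=-2, c2=-55/8)
macro 4: S0 reads c2=-55/8 → after 2×micro: 2; S1 reads c1=-2 → after 3×micro: 5; S2 reads c1=-2 → after 1×micro: -23/16 ⇒ (c0=2, c1=5, c2=-23/16)
macro 5: S0 reads c2=-23/16 → after 2×micro: 2; S1 reads c1=5 → after 3×micro: -2; S2 reads c1=5 → after 1×micro: -183/32 ⇒ (c0=2, c1=-2, c2=-183/32)

S2 state at macro-step 2 = -15/4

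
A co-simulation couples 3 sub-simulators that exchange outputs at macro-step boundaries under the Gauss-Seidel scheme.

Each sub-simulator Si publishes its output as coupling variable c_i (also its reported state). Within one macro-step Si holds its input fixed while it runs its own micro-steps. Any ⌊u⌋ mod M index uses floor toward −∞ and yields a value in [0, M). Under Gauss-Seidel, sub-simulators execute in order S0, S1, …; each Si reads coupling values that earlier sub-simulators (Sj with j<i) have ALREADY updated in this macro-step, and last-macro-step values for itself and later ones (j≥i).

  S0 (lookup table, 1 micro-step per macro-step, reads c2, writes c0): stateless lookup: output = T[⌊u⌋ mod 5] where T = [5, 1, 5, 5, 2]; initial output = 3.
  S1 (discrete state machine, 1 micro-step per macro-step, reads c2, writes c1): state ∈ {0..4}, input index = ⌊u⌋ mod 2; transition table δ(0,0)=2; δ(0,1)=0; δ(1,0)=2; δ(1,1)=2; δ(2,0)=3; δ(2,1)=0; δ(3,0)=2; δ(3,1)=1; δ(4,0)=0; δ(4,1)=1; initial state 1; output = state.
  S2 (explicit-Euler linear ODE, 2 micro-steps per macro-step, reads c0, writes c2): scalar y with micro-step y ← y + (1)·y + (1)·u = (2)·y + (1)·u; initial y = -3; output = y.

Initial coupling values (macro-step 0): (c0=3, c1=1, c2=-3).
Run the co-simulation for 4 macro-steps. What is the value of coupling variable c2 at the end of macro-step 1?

macro 1: S0 reads c2=-3 → after 1×micro: 5; S1 reads c2=-3 → after 1×micro: 2; S2 reads c0=5 → after 2×micro: 3 ⇒ (c0=5, c1=2, c2=3)
macro 2: S0 reads c2=3 → after 1×micro: 5; S1 reads c2=3 → after 1×micro: 0; S2 reads c0=5 → after 2×micro: 27 ⇒ (c0=5, c1=0, c2=27)
macro 3: S0 reads c2=27 → after 1×micro: 5; S1 reads c2=27 → after 1×micro: 0; S2 reads c0=5 → after 2×micro: 123 ⇒ (c0=5, c1=0, c2=123)
macro 4: S0 reads c2=123 → after 1×micro: 5; S1 reads c2=123 → after 1×micro: 0; S2 reads c0=5 → after 2×micro: 507 ⇒ (c0=5, c1=0, c2=507)

c2 at macro-step 1 = 3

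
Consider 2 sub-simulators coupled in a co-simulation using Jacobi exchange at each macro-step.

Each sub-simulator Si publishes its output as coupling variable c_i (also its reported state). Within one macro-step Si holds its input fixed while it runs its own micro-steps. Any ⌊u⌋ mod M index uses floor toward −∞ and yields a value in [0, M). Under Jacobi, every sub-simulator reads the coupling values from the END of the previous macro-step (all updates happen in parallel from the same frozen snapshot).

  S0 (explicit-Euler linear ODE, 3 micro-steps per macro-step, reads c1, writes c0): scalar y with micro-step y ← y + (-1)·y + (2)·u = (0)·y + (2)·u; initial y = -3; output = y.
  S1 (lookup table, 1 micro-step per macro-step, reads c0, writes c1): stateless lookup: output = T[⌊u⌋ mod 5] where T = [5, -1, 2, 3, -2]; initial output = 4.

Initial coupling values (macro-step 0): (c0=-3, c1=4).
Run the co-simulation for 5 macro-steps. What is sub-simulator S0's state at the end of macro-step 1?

S0 state at macro-step 1 = 8

macro 1: S0 reads c1=4 → after 3×micro: 8; S1 reads c0=-3 → after 1×micro: 2 ⇒ (c0=8, c1=2)
macro 2: S0 reads c1=2 → after 3×micro: 4; S1 reads c0=8 → after 1×micro: 3 ⇒ (c0=4, c1=3)
macro 3: S0 reads c1=3 → after 3×micro: 6; S1 reads c0=4 → after 1×micro: -2 ⇒ (c0=6, c1=-2)
macro 4: S0 reads c1=-2 → after 3×micro: -4; S1 reads c0=6 → after 1×micro: -1 ⇒ (c0=-4, c1=-1)
macro 5: S0 reads c1=-1 → after 3×micro: -2; S1 reads c0=-4 → after 1×micro: -1 ⇒ (c0=-2, c1=-1)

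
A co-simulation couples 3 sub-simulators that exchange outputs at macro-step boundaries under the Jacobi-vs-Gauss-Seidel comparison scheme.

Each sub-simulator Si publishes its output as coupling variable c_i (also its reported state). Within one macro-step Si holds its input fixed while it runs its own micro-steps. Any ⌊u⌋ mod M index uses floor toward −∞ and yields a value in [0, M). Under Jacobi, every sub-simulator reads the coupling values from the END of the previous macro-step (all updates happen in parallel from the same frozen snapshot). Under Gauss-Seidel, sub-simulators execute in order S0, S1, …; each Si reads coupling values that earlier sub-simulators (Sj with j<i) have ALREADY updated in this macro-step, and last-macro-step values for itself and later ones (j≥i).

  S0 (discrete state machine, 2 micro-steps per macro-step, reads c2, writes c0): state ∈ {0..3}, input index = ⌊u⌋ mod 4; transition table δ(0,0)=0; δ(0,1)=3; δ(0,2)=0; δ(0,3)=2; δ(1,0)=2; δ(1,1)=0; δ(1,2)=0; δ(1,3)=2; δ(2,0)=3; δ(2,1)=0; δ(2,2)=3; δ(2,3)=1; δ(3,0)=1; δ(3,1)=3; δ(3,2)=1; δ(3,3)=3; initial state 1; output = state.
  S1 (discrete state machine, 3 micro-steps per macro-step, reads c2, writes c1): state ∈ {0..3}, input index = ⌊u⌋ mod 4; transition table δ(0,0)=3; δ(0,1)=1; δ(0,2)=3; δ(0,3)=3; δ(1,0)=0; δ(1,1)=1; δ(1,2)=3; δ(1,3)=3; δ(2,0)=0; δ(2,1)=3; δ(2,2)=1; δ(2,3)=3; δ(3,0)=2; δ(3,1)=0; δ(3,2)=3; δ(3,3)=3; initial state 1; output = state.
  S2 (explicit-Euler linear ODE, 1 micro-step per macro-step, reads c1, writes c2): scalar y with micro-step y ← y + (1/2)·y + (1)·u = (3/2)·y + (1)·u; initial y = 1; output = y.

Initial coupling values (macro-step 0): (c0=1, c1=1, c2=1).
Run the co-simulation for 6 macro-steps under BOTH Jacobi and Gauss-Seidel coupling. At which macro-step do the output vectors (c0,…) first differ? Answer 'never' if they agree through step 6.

first divergence at macro-step: 2

[Jacobi] macro 1: S0 reads c2=1 → after 2×micro: 3; S1 reads c2=1 → after 3×micro: 1; S2 reads c1=1 → after 1×micro: 5/2 ⇒ (c0=3, c1=1, c2=5/2)
[Jacobi] macro 2: S0 reads c2=5/2 → after 2×micro: 0; S1 reads c2=5/2 → after 3×micro: 3; S2 reads c1=1 → after 1×micro: 19/4 ⇒ (c0=0, c1=3, c2=19/4)
[Jacobi] macro 3: S0 reads c2=19/4 → after 2×micro: 0; S1 reads c2=19/4 → after 3×micro: 3; S2 reads c1=3 → after 1×micro: 81/8 ⇒ (c0=0, c1=3, c2=81/8)
[Jacobi] macro 4: S0 reads c2=81/8 → after 2×micro: 0; S1 reads c2=81/8 → after 3×micro: 3; S2 reads c1=3 → after 1×micro: 291/16 ⇒ (c0=0, c1=3, c2=291/16)
[Jacobi] macro 5: S0 reads c2=291/16 → after 2×micro: 0; S1 reads c2=291/16 → after 3×micro: 3; S2 reads c1=3 → after 1×micro: 969/32 ⇒ (c0=0, c1=3, c2=969/32)
[Jacobi] macro 6: S0 reads c2=969/32 → after 2×micro: 0; S1 reads c2=969/32 → after 3×micro: 3; S2 reads c1=3 → after 1×micro: 3099/64 ⇒ (c0=0, c1=3, c2=3099/64)
[Gauss-Seidel] macro 1: S0 reads c2=1 → after 2×micro: 3; S1 reads c2=1 → after 3×micro: 1; S2 reads c1=1 → after 1×micro: 5/2 ⇒ (c0=3, c1=1, c2=5/2)
[Gauss-Seidel] macro 2: S0 reads c2=5/2 → after 2×micro: 0; S1 reads c2=5/2 → after 3×micro: 3; S2 reads c1=3 → after 1×micro: 27/4 ⇒ (c0=0, c1=3, c2=27/4)
[Gauss-Seidel] macro 3: S0 reads c2=27/4 → after 2×micro: 0; S1 reads c2=27/4 → after 3×micro: 3; S2 reads c1=3 → after 1×micro: 105/8 ⇒ (c0=0, c1=3, c2=105/8)
[Gauss-Seidel] macro 4: S0 reads c2=105/8 → after 2×micro: 3; S1 reads c2=105/8 → after 3×micro: 1; S2 reads c1=1 → after 1×micro: 331/16 ⇒ (c0=3, c1=1, c2=331/16)
[Gauss-Seidel] macro 5: S0 reads c2=331/16 → after 2×micro: 2; S1 reads c2=331/16 → after 3×micro: 2; S2 reads c1=2 → after 1×micro: 1057/32 ⇒ (c0=2, c1=2, c2=1057/32)
[Gauss-Seidel] macro 6: S0 reads c2=1057/32 → after 2×micro: 3; S1 reads c2=1057/32 → after 3×micro: 1; S2 reads c1=1 → after 1×micro: 3235/64 ⇒ (c0=3, c1=1, c2=3235/64)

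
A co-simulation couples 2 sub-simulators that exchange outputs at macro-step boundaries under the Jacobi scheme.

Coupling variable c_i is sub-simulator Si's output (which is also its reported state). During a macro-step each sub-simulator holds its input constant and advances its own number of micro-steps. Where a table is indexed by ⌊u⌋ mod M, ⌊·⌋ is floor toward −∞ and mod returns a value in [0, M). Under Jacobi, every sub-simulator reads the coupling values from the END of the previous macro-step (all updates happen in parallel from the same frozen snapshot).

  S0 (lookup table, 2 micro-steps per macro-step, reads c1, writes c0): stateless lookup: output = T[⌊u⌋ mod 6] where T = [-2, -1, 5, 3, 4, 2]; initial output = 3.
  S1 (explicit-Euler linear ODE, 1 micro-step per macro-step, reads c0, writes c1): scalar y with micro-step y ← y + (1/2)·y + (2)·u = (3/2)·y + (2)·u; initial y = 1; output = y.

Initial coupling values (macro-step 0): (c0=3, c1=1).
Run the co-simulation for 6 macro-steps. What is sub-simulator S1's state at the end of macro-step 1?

macro 1: S0 reads c1=1 → after 2×micro: -1; S1 reads c0=3 → after 1×micro: 15/2 ⇒ (c0=-1, c1=15/2)
macro 2: S0 reads c1=15/2 → after 2×micro: -1; S1 reads c0=-1 → after 1×micro: 37/4 ⇒ (c0=-1, c1=37/4)
macro 3: S0 reads c1=37/4 → after 2×micro: 3; S1 reads c0=-1 → after 1×micro: 95/8 ⇒ (c0=3, c1=95/8)
macro 4: S0 reads c1=95/8 → after 2×micro: 2; S1 reads c0=3 → after 1×micro: 381/16 ⇒ (c0=2, c1=381/16)
macro 5: S0 reads c1=381/16 → after 2×micro: 2; S1 reads c0=2 → after 1×micro: 1271/32 ⇒ (c0=2, c1=1271/32)
macro 6: S0 reads c1=1271/32 → after 2×micro: 3; S1 reads c0=2 → after 1×micro: 4069/64 ⇒ (c0=3, c1=4069/64)

S1 state at macro-step 1 = 15/2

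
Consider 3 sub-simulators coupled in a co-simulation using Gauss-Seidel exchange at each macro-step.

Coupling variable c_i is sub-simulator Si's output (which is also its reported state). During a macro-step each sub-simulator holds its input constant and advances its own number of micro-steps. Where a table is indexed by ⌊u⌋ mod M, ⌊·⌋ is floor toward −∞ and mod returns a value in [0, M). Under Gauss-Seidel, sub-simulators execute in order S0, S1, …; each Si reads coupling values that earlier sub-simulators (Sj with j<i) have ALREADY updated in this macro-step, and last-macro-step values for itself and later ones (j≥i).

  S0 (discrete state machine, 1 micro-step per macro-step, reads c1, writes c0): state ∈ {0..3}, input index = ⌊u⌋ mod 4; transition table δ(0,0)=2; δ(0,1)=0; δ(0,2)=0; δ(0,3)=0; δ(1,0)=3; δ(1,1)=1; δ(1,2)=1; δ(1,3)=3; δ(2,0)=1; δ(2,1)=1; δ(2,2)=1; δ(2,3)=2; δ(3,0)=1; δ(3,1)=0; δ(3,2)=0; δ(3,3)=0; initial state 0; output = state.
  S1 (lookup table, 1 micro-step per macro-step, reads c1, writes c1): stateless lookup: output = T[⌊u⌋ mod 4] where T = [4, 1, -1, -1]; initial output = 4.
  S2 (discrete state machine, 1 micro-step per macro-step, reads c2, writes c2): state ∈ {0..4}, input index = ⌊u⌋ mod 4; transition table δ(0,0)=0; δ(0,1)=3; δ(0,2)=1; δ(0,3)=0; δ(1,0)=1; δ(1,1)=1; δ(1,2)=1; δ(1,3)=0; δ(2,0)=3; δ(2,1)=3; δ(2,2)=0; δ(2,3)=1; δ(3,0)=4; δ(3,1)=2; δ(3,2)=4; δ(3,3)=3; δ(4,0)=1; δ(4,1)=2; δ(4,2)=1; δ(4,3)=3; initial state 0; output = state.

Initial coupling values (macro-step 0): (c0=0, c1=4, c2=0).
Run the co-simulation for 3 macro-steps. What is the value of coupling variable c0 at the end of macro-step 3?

macro 1: S0 reads c1=4 → after 1×micro: 2; S1 reads c1=4 → after 1×micro: 4; S2 reads c2=0 → after 1×micro: 0 ⇒ (c0=2, c1=4, c2=0)
macro 2: S0 reads c1=4 → after 1×micro: 1; S1 reads c1=4 → after 1×micro: 4; S2 reads c2=0 → after 1×micro: 0 ⇒ (c0=1, c1=4, c2=0)
macro 3: S0 reads c1=4 → after 1×micro: 3; S1 reads c1=4 → after 1×micro: 4; S2 reads c2=0 → after 1×micro: 0 ⇒ (c0=3, c1=4, c2=0)

c0 at macro-step 3 = 3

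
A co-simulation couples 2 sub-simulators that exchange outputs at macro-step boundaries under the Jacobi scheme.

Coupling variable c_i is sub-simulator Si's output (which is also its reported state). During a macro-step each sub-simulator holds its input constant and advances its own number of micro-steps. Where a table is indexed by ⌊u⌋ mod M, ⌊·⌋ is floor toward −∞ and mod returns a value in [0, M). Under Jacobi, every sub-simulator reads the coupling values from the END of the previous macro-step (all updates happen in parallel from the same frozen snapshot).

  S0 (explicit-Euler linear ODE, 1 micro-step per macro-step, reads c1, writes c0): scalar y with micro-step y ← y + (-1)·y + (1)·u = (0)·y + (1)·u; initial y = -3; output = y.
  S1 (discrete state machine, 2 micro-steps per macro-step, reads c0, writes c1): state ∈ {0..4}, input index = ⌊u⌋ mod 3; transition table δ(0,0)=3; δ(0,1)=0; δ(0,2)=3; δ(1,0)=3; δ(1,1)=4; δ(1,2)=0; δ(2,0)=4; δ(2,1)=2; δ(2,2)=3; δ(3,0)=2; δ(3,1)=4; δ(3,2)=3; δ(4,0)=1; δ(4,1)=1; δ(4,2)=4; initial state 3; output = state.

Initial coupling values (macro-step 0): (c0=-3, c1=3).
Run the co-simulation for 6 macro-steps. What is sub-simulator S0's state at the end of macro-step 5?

macro 1: S0 reads c1=3 → after 1×micro: 3; S1 reads c0=-3 → after 2×micro: 4 ⇒ (c0=3, c1=4)
macro 2: S0 reads c1=4 → after 1×micro: 4; S1 reads c0=3 → after 2×micro: 3 ⇒ (c0=4, c1=3)
macro 3: S0 reads c1=3 → after 1×micro: 3; S1 reads c0=4 → after 2×micro: 1 ⇒ (c0=3, c1=1)
macro 4: S0 reads c1=1 → after 1×micro: 1; S1 reads c0=3 → after 2×micro: 2 ⇒ (c0=1, c1=2)
macro 5: S0 reads c1=2 → after 1×micro: 2; S1 reads c0=1 → after 2×micro: 2 ⇒ (c0=2, c1=2)
macro 6: S0 reads c1=2 → after 1×micro: 2; S1 reads c0=2 → after 2×micro: 3 ⇒ (c0=2, c1=3)

S0 state at macro-step 5 = 2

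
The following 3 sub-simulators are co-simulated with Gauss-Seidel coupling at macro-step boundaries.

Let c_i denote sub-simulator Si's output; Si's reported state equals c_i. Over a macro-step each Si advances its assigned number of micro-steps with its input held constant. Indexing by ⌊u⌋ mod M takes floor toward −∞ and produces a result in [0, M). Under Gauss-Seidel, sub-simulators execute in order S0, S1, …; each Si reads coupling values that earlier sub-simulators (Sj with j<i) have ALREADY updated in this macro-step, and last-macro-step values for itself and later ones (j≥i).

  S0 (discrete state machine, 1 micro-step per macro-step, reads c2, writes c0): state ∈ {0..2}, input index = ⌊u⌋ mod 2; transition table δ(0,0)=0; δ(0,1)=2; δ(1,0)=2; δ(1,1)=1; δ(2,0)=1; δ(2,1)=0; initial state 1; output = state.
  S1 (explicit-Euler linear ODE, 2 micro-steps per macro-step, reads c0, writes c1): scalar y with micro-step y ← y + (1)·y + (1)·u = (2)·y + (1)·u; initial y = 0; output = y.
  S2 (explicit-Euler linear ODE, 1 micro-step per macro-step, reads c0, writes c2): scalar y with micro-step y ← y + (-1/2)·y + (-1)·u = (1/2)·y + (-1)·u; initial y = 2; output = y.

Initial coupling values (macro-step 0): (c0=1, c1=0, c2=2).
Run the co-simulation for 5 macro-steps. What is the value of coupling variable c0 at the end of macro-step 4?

c0 at macro-step 4 = 0

macro 1: S0 reads c2=2 → after 1×micro: 2; S1 reads c0=2 → after 2×micro: 6; S2 reads c0=2 → after 1×micro: -1 ⇒ (c0=2, c1=6, c2=-1)
macro 2: S0 reads c2=-1 → after 1×micro: 0; S1 reads c0=0 → after 2×micro: 24; S2 reads c0=0 → after 1×micro: -1/2 ⇒ (c0=0, c1=24, c2=-1/2)
macro 3: S0 reads c2=-1/2 → after 1×micro: 2; S1 reads c0=2 → after 2×micro: 102; S2 reads c0=2 → after 1×micro: -9/4 ⇒ (c0=2, c1=102, c2=-9/4)
macro 4: S0 reads c2=-9/4 → after 1×micro: 0; S1 reads c0=0 → after 2×micro: 408; S2 reads c0=0 → after 1×micro: -9/8 ⇒ (c0=0, c1=408, c2=-9/8)
macro 5: S0 reads c2=-9/8 → after 1×micro: 0; S1 reads c0=0 → after 2×micro: 1632; S2 reads c0=0 → after 1×micro: -9/16 ⇒ (c0=0, c1=1632, c2=-9/16)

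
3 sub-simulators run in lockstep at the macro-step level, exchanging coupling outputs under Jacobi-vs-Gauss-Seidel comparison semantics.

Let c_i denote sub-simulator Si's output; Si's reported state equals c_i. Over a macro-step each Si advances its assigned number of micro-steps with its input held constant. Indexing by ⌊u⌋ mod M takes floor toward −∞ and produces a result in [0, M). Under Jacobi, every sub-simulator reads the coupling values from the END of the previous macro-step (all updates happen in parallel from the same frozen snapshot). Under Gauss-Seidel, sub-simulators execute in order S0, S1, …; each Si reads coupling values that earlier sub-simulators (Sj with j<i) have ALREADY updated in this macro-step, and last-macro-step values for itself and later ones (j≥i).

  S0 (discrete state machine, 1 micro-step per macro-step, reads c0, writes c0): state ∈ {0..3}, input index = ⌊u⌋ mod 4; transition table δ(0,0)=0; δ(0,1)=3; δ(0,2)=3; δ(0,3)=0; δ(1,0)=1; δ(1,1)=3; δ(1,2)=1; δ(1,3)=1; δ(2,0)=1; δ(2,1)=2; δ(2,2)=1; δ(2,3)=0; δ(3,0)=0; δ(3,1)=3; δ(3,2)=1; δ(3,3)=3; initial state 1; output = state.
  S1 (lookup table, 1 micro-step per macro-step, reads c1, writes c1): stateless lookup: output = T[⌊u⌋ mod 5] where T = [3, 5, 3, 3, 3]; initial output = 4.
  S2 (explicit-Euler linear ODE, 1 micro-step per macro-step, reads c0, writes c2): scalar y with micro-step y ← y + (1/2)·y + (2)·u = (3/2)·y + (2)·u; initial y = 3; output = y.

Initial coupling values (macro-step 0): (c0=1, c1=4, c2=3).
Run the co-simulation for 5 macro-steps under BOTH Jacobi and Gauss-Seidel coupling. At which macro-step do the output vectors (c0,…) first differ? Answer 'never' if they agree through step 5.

first divergence at macro-step: 1

[Jacobi] macro 1: S0 reads c0=1 → after 1×micro: 3; S1 reads c1=4 → after 1×micro: 3; S2 reads c0=1 → after 1×micro: 13/2 ⇒ (c0=3, c1=3, c2=13/2)
[Jacobi] macro 2: S0 reads c0=3 → after 1×micro: 3; S1 reads c1=3 → after 1×micro: 3; S2 reads c0=3 → after 1×micro: 63/4 ⇒ (c0=3, c1=3, c2=63/4)
[Jacobi] macro 3: S0 reads c0=3 → after 1×micro: 3; S1 reads c1=3 → after 1×micro: 3; S2 reads c0=3 → after 1×micro: 237/8 ⇒ (c0=3, c1=3, c2=237/8)
[Jacobi] macro 4: S0 reads c0=3 → after 1×micro: 3; S1 reads c1=3 → after 1×micro: 3; S2 reads c0=3 → after 1×micro: 807/16 ⇒ (c0=3, c1=3, c2=807/16)
[Jacobi] macro 5: S0 reads c0=3 → after 1×micro: 3; S1 reads c1=3 → after 1×micro: 3; S2 reads c0=3 → after 1×micro: 2613/32 ⇒ (c0=3, c1=3, c2=2613/32)
[Gauss-Seidel] macro 1: S0 reads c0=1 → after 1×micro: 3; S1 reads c1=4 → after 1×micro: 3; S2 reads c0=3 → after 1×micro: 21/2 ⇒ (c0=3, c1=3, c2=21/2)
[Gauss-Seidel] macro 2: S0 reads c0=3 → after 1×micro: 3; S1 reads c1=3 → after 1×micro: 3; S2 reads c0=3 → after 1×micro: 87/4 ⇒ (c0=3, c1=3, c2=87/4)
[Gauss-Seidel] macro 3: S0 reads c0=3 → after 1×micro: 3; S1 reads c1=3 → after 1×micro: 3; S2 reads c0=3 → after 1×micro: 309/8 ⇒ (c0=3, c1=3, c2=309/8)
[Gauss-Seidel] macro 4: S0 reads c0=3 → after 1×micro: 3; S1 reads c1=3 → after 1×micro: 3; S2 reads c0=3 → after 1×micro: 1023/16 ⇒ (c0=3, c1=3, c2=1023/16)
[Gauss-Seidel] macro 5: S0 reads c0=3 → after 1×micro: 3; S1 reads c1=3 → after 1×micro: 3; S2 reads c0=3 → after 1×micro: 3261/32 ⇒ (c0=3, c1=3, c2=3261/32)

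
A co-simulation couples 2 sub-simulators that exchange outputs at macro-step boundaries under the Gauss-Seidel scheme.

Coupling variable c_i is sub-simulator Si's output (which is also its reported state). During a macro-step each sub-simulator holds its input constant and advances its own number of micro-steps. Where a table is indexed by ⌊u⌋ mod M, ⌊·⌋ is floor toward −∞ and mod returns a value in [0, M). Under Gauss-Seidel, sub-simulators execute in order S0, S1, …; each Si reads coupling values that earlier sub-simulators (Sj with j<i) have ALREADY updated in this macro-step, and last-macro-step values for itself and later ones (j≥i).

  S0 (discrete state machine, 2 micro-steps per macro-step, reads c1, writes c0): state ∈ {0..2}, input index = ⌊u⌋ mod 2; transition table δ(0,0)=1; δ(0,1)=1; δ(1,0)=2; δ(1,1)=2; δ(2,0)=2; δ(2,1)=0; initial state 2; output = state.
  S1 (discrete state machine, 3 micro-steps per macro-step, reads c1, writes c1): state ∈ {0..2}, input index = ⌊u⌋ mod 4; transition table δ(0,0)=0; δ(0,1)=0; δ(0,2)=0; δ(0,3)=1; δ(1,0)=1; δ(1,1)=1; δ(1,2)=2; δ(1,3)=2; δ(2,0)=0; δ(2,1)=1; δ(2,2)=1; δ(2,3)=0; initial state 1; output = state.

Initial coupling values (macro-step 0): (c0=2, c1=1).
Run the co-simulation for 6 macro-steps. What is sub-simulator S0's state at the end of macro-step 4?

macro 1: S0 reads c1=1 → after 2×micro: 1; S1 reads c1=1 → after 3×micro: 1 ⇒ (c0=1, c1=1)
macro 2: S0 reads c1=1 → after 2×micro: 0; S1 reads c1=1 → after 3×micro: 1 ⇒ (c0=0, c1=1)
macro 3: S0 reads c1=1 → after 2×micro: 2; S1 reads c1=1 → after 3×micro: 1 ⇒ (c0=2, c1=1)
macro 4: S0 reads c1=1 → after 2×micro: 1; S1 reads c1=1 → after 3×micro: 1 ⇒ (c0=1, c1=1)
macro 5: S0 reads c1=1 → after 2×micro: 0; S1 reads c1=1 → after 3×micro: 1 ⇒ (c0=0, c1=1)
macro 6: S0 reads c1=1 → after 2×micro: 2; S1 reads c1=1 → after 3×micro: 1 ⇒ (c0=2, c1=1)

S0 state at macro-step 4 = 1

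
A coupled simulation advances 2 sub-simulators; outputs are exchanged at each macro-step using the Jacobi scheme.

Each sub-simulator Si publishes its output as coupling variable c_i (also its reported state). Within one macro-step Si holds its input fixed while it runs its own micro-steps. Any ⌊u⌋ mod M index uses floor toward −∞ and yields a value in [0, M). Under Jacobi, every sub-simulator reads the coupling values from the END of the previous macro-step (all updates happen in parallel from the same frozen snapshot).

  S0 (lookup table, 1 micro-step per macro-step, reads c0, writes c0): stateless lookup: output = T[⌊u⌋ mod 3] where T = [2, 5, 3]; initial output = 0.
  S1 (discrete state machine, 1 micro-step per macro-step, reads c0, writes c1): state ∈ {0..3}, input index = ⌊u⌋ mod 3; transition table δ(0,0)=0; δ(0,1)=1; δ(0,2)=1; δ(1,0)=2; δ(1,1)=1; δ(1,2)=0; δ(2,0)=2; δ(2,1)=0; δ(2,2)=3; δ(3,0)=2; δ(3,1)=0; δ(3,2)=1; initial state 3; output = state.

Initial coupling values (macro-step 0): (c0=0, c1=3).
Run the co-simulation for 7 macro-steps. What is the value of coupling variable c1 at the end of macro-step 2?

c1 at macro-step 2 = 3

macro 1: S0 reads c0=0 → after 1×micro: 2; S1 reads c0=0 → after 1×micro: 2 ⇒ (c0=2, c1=2)
macro 2: S0 reads c0=2 → after 1×micro: 3; S1 reads c0=2 → after 1×micro: 3 ⇒ (c0=3, c1=3)
macro 3: S0 reads c0=3 → after 1×micro: 2; S1 reads c0=3 → after 1×micro: 2 ⇒ (c0=2, c1=2)
macro 4: S0 reads c0=2 → after 1×micro: 3; S1 reads c0=2 → after 1×micro: 3 ⇒ (c0=3, c1=3)
macro 5: S0 reads c0=3 → after 1×micro: 2; S1 reads c0=3 → after 1×micro: 2 ⇒ (c0=2, c1=2)
macro 6: S0 reads c0=2 → after 1×micro: 3; S1 reads c0=2 → after 1×micro: 3 ⇒ (c0=3, c1=3)
macro 7: S0 reads c0=3 → after 1×micro: 2; S1 reads c0=3 → after 1×micro: 2 ⇒ (c0=2, c1=2)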